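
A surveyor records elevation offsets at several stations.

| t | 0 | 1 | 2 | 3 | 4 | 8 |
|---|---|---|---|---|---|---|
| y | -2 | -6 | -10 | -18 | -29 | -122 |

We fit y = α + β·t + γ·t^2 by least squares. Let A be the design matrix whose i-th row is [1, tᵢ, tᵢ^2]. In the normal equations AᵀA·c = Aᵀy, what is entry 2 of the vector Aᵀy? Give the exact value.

Entry 2 ↔ basis t, so (Aᵀy)_{2} = Σᵢ (t)·yᵢ = (0)·(-2) + (1)·(-6) + (2)·(-10) + (3)·(-18) + (4)·(-29) + (8)·(-122) = -1172.

-1172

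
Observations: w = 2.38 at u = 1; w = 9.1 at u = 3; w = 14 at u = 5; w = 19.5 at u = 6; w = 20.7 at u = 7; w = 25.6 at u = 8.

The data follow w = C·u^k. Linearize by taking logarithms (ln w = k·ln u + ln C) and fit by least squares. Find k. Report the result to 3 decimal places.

Let Y = ln w. Fitting Y = k·ln u + ln C by least squares:
Over the data: Σln u = 8.5252, Σ(ln u)² = 15.1183, Σln w = 14.9576, Σln u·ln w = 24.6349.
Normal system: [[15.1183, 8.5252]; [8.5252, 6]]·[k, ln C]ᵀ = [24.6349, 14.9576]ᵀ.
Δ = 15.1183·6 − (8.5252)² = 18.0313; k = (24.6349·6 − 8.5252·14.9576)/18.0313 = 1.12545, ln C = (15.1183·14.9576 − 8.5252·24.6349)/18.0313 = 0.89382.

k = 1.125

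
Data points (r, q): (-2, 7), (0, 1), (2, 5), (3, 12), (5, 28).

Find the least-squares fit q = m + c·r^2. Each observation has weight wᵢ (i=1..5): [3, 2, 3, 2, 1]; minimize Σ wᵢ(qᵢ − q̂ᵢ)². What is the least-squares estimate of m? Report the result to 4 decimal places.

m = 1.6175

From the data, Σwᵢ·1 = 11, Σwᵢ·r^2 = 67, Σwᵢ·r^2·r^2 = 883.
Right-hand side: Σwᵢ·q = 90, Σwᵢ·r^2·q = 1060.
So MᵀWM·[m, c]ᵀ = MᵀWq: [[11, 67]; [67, 883]]·[m, c]ᵀ = [90, 1060]ᵀ.
Δ = 11·883 − 67² = 5224.
m = (90·883 − 67·1060)/5224 = 4225/2612; c = (11·1060 − 67·90)/5224 = 2815/2612.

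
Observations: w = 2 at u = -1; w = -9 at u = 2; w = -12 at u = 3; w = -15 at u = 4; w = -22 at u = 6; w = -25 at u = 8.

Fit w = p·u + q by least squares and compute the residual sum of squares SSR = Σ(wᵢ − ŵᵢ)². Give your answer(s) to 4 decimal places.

SSR = 7.3176

Normal-equation sums: Σu·u = 130, Σu = 22, Σ1 = 6.
And Σu·w = -448, Σw = -81.
AᵀA·[p, q]ᵀ = Aᵀw becomes [[130, 22]; [22, 6]]·[p, q]ᵀ = [-448, -81]ᵀ.
Eliminating q: 6·(row 1) − 22·(row 2) gives 296·p = 6·(-448) − 22·(-81) = -906, so p = -453/148.
Then q = ((-81) − 22·(-453/148))/6 = -337/148.
Residuals: 45/37, -89/148, -20/37, -71/148, -201/148, 261/148; SSR = 1083/148.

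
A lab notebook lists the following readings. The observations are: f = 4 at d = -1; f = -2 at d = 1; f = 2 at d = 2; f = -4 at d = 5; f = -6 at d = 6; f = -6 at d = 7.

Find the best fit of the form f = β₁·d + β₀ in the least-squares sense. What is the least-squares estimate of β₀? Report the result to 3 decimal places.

β₀ = 2.054

The normal equations are: 116·β₁ + 20·β₀ = -100;  20·β₁ + 6·β₀ = -12.
Δ = 116·6 − 20² = 296.
β₁ = ((-100)·6 − 20·(-12))/296 = -45/37; β₀ = (116·(-12) − 20·(-100))/296 = 76/37.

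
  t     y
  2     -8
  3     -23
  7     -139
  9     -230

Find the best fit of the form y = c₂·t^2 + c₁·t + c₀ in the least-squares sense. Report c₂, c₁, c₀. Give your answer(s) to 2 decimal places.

From the data, Σt^2·t^2 = 9059, Σt^2·t = 1107, Σt^2 = 143, Σt·t = 143, Σt = 21, Σ1 = 4.
And Σt^2·y = -25680, Σt·y = -3128, Σy = -400.
Normal equations: [[9059, 1107, 143]; [1107, 143, 21]; [143, 21, 4]]·[c₂, c₁, c₀]ᵀ = [-25680, -3128, -400]ᵀ.
Row-reducing yields c₂ = -3235/1171, c₁ = -1567/1171, c₀ = 6778/1171.

c₂ = -2.76, c₁ = -1.34, c₀ = 5.79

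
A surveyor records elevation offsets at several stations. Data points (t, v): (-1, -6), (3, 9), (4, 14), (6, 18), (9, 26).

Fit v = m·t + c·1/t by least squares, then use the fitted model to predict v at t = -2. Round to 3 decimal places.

Compute the Gram sums: Σt·t = 143, Σt·1/t = 5, Σ1/t·1/t = 1573/1296.
For Mᵀv: Σt·v = 431, Σ1/t·v = 331/18.
So MᵀM·[m, c]ᵀ = Mᵀv: [[143, 5]; [5, 1573/1296]]·[m, c]ᵀ = [431, 331/18]ᵀ.
Eliminating c: (1573/1296)·(row 1) − 5·(row 2) gives (192539/1296)·m = (1573/1296)·431 − 5·(331/18) = 558803/1296, so m = 558803/192539.
Then c = ((331/18) − 5·(558803/192539))/(1573/1296) = 615096/192539.
At t = -2: v̂ = (558803/192539)·(-2) + (615096/192539)·(-1/2) = -1425154/192539.

v̂ = -7.402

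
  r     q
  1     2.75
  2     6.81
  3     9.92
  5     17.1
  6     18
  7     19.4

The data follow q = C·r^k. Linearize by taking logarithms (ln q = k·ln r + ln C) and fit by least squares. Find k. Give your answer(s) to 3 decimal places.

With ln qᵢ as the transformed response and ln rᵢ as the regressor:
Over the data: Σln r = 7.1389, Σ(ln r)² = 11.2747, Σln q = 13.9193, Σln r·ln q = 19.3689.
Normal system: [[11.2747, 7.1389]; [7.1389, 6]]·[k, ln C]ᵀ = [19.3689, 13.9193]ᵀ.
Solving (det = 16.6845): k = 1.00964, ln C = 1.11859.

k = 1.010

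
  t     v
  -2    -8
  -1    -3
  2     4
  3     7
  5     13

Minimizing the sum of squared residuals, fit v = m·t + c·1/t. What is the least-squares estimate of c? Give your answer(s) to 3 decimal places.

The normal equations are: 43·m + 5·c = 113;  5·m + (743/450)·c = 209/15.
Δ = 43·(743/450) − 5² = 20699/450.
m = (113·(743/450) − 5·(209/15))/(20699/450) = 52609/20699; c = (43·(209/15) − 5·113)/(20699/450) = 15360/20699.

c = 0.742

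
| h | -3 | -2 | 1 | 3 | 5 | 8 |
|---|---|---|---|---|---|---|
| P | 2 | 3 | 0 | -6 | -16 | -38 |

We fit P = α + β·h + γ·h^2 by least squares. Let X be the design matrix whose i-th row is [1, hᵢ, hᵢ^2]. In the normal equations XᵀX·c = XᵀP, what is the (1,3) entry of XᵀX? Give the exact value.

Row 1 ↔ basis 1, column 3 ↔ basis h^2, so (XᵀX)_{1,3} = Σᵢ h^2 = (1)·(9) + (1)·(4) + (1)·(1) + (1)·(9) + (1)·(25) + (1)·(64) = 112.

112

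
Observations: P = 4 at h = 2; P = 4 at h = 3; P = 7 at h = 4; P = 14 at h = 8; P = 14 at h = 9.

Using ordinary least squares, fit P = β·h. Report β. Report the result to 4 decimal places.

β = 1.6437

Compute the Gram sums: Σh·h = 174.
And Σh·P = 286.
Normal equations: [[174]]·[β]ᵀ = [286]ᵀ.
Hence β = 286 / 174 ≈ 1.64368.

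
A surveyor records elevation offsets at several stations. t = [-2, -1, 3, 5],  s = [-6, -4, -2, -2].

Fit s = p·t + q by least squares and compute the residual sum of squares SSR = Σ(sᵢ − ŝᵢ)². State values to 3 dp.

SSR = 1.649

Entries of AᵀA: Σt·t = 39, Σt = 5, Σ1 = 4.
And Σt·s = 0, Σs = -14.
AᵀA·[p, q]ᵀ = Aᵀs becomes [[39, 5]; [5, 4]]·[p, q]ᵀ = [0, -14]ᵀ.
Δ = 39·4 − 5² = 131.
p = (0·4 − 5·(-14))/131 = 70/131; q = (39·(-14) − 5·0)/131 = -546/131.
Residuals: -100/131, 92/131, 74/131, -66/131; SSR = 216/131.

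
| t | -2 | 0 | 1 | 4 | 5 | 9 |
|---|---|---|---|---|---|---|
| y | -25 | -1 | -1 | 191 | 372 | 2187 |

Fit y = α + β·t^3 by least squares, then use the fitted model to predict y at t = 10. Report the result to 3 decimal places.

Forming AᵀA = [[6, 911]; [911, 551227]] and Aᵀy = [2723, 1653246]ᵀ gives AᵀA·[α, β]ᵀ = Aᵀy.
Δ = 6·551227 − 911² = 2477441.
α = (2723·551227 − 911·1653246)/2477441 = -5115985/2477441; β = (6·1653246 − 911·2723)/2477441 = 7438823/2477441.
At t = 10: ŷ = (-5115985/2477441)·(1) + (7438823/2477441)·(1000) = 7433707015/2477441.

ŷ = 3000.559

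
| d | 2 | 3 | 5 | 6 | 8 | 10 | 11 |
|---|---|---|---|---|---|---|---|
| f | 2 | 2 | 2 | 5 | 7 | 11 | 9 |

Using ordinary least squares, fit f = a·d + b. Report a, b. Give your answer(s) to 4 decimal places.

Forming AᵀA = [[359, 45]; [45, 7]] and Aᵀf = [315, 38]ᵀ gives AᵀA·[a, b]ᵀ = Aᵀf.
Eliminating b: 7·(row 1) − 45·(row 2) gives 488·a = 7·315 − 45·38 = 495, so a = 495/488.
Then b = (38 − 45·(495/488))/7 = -533/488.

a = 1.0143, b = -1.0922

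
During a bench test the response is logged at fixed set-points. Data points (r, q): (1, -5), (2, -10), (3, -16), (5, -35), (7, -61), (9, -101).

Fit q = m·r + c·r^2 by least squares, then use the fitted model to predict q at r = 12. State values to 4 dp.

q̂ = -167.9528

Normal-equation sums: Σr·r = 169, Σr·r^2 = 1233, Σr^2·r^2 = 9685.
Right-hand side: Σr·q = -1584, Σr^2·q = -12234.
Eliminating c: 9685·(row 1) − 1233·(row 2) gives 116476·m = 9685·(-1584) − 1233·(-12234) = -256518, so m = -128259/58238.
Then c = ((-12234) − 1233·(-128259/58238))/9685 = -57237/58238.
At r = 12: q̂ = (-128259/58238)·(12) + (-57237/58238)·(144) = -4890618/29119.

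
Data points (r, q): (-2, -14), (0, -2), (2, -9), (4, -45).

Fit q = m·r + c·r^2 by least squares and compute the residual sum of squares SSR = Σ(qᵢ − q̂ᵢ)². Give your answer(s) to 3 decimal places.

SSR = 5.455

Entries of XᵀX: Σr·r = 24, Σr·r^2 = 64, Σr^2·r^2 = 288.
Moment sums: Σr·q = -170, Σr^2·q = -812.
XᵀX·[m, c]ᵀ = Xᵀq becomes [[24, 64]; [64, 288]]·[m, c]ᵀ = [-170, -812]ᵀ.
Eliminating c: 288·(row 1) − 64·(row 2) gives 2816·m = 288·(-170) − 64·(-812) = 3008, so m = 47/44.
Then c = ((-812) − 64·(47/44))/288 = -269/88.
Residuals: 4/11, -2, 12/11, -4/11; SSR = 60/11.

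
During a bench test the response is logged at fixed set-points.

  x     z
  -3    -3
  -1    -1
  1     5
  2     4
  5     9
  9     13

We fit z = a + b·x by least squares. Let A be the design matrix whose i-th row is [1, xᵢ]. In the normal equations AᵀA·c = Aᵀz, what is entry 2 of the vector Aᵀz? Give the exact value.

185

Entry 2 ↔ basis x, so (Aᵀz)_{2} = Σᵢ (x)·zᵢ = (-3)·(-3) + (-1)·(-1) + (1)·(5) + (2)·(4) + (5)·(9) + (9)·(13) = 185.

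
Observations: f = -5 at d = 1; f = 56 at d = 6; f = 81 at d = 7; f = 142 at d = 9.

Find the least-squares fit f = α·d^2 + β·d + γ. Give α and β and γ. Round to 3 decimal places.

With design matrix A, AᵀA = [[10259, 1289, 167]; [1289, 167, 23]; [167, 23, 4]] and Aᵀf = [17482, 2176, 274]ᵀ.
Solving the 3×3 system (Gaussian elimination) gives α = 8375/4092, β = -8519/4092, γ = -3395/682.

α = 2.047, β = -2.082, γ = -4.978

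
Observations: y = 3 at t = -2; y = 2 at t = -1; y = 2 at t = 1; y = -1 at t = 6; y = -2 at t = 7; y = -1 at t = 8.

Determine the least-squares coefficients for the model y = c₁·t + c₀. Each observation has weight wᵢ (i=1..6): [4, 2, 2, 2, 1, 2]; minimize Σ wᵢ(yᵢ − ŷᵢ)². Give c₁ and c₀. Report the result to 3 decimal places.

AᵀWA·[c₁, c₀]ᵀ = AᵀWy reads: 269·c₁ + 27·c₀ = -66;  27·c₁ + 13·c₀ = 14.
(Σwᵢ·t·t = 269, Σwᵢ·t = 27, Σwᵢ·1 = 13, Σwᵢ·t·y = -66, Σwᵢ·y = 14.)
det = 269·13 − 27² = 2768.
c₁ = ((-66)·13 − 27·14)/2768 = -309/692; c₀ = (269·14 − 27·(-66))/2768 = 1387/692.

c₁ = -0.447, c₀ = 2.004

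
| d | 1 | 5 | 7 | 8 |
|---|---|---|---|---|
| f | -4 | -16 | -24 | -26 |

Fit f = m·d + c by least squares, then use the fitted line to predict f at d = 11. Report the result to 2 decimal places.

Setting ∂/∂m … = 0 gives: 139·m + 21·c = -460;  21·m + 4·c = -70.
Δ = 139·4 − 21² = 115.
m = ((-460)·4 − 21·(-70))/115 = -74/23; c = (139·(-70) − 21·(-460))/115 = -14/23.
At d = 11: f̂ = (-74/23)·(11) + (-14/23)·(1) = -36.

f̂ = -36.00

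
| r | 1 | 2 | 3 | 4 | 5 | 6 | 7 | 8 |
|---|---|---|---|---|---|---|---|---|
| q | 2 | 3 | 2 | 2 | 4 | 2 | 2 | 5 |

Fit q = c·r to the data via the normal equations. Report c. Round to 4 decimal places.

Sums needed: Σr·r = 204.
For Aᵀq: Σr·q = 108.
c = 108/204 = 0.529412.

c = 0.5294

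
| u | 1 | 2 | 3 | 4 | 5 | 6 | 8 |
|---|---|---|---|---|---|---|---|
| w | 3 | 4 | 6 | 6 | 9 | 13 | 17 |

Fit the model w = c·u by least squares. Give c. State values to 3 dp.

The normal equations are: 155·c = 312.
(Σu·u = 155, Σu·w = 312.)
Hence c = 312 / 155 ≈ 2.0129.

c = 2.013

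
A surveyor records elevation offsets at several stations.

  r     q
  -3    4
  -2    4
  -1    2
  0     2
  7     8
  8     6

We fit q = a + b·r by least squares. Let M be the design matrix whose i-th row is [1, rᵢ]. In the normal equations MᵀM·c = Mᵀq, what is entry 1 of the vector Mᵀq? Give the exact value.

26

Entry 1 ↔ basis 1, so (Mᵀq)_{1} = Σᵢ qᵢ = (1)·(4) + (1)·(4) + (1)·(2) + (1)·(2) + (1)·(8) + (1)·(6) = 26.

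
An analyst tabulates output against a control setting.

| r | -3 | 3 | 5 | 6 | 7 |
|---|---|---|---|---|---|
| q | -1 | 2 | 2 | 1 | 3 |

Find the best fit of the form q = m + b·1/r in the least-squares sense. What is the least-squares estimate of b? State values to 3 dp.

Compute the Gram sums: Σ1 = 5, Σ1/r = 107/210, Σ1/r·1/r = 1521/4900.
For Mᵀq: Σq = 7, Σ1/r·q = 419/210.
det = 5·(1521/4900) − (107/210)² = 14249/11025.
m = (7·(1521/4900) − (107/210)·(419/210))/(14249/11025) = 25495/28498; b = (5·(419/210) − (107/210)·7)/(14249/11025) = 70665/14249.

b = 4.959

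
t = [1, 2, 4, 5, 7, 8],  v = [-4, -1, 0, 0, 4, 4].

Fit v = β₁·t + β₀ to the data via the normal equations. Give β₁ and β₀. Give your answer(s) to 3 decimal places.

With design matrix A, AᵀA = [[159, 27]; [27, 6]] and Aᵀv = [54, 3]ᵀ.
det = 159·6 − 27² = 225.
β₁ = (54·6 − 27·3)/225 = 27/25; β₀ = (159·3 − 27·54)/225 = -109/25.

β₁ = 1.080, β₀ = -4.360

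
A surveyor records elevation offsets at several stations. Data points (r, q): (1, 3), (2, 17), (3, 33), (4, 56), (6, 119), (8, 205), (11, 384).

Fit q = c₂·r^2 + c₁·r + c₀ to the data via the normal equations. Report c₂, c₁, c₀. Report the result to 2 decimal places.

Compute the Gram sums: Σr^2·r^2 = 20387, Σr^2·r = 2159, Σr^2 = 251, Σr·r = 251, Σr = 35, Σ1 = 7.
Right-hand side: Σr^2·q = 65132, Σr·q = 6938, Σq = 817.
Row-reducing yields c₂ = 84279/28108, c₁ = 52683/28108, c₀ = -2407/14054.

c₂ = 3.00, c₁ = 1.87, c₀ = -0.17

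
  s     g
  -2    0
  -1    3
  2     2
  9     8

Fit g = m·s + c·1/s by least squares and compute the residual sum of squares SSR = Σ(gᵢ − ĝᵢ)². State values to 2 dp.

SSR = 3.57

Compute the Gram sums: Σs·s = 90, Σs·1/s = 4, Σ1/s·1/s = 245/162.
And Σs·g = 73, Σ1/s·g = -10/9.
Normal equations: [[90, 4]; [4, 245/162]]·[m, c]ᵀ = [73, -10/9]ᵀ.
det = 90·(245/162) − 4² = 1081/9.
m = (73·(245/162) − 4·(-10/9))/(1081/9) = 18605/19458; c = (90·(-10/9) − 4·73)/(1081/9) = -3528/1081.
Residuals: 2729/9729, 13475/19458, 16729/9729, -525/2162; SSR = 69541/19458.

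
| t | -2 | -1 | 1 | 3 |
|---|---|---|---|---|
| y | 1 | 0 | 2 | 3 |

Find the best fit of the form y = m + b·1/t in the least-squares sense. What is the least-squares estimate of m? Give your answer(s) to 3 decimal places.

m = 1.549

The normal equations are: 4·m + (-1/6)·b = 6;  (-1/6)·m + (85/36)·b = 5/2.
(Σ1 = 4, Σ1/t = -1/6, Σ1/t·1/t = 85/36, Σy = 6, Σ1/t·y = 5/2.)
Δ = 4·(85/36) − (-1/6)² = 113/12.
m = (6·(85/36) − (-1/6)·(5/2))/(113/12) = 175/113; b = (4·(5/2) − (-1/6)·6)/(113/12) = 132/113.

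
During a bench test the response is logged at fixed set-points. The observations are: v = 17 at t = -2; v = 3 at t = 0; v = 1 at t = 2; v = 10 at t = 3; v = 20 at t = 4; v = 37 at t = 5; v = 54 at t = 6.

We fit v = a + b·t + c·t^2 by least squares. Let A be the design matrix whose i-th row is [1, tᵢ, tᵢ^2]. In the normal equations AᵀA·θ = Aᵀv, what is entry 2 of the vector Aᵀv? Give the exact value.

587

Entry 2 ↔ basis t, so (Aᵀv)_{2} = Σᵢ (t)·vᵢ = (-2)·(17) + (0)·(3) + (2)·(1) + (3)·(10) + (4)·(20) + (5)·(37) + (6)·(54) = 587.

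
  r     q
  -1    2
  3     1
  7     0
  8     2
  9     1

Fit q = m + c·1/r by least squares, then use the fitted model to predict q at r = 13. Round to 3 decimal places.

The normal equations are: 5·m + (-145/504)·c = 6;  (-145/504)·m + (294529/254016)·c = -47/36.
Δ = 5·(294529/254016) − (-145/504)² = 362905/63504.
m = (6·(294529/254016) − (-145/504)·(-47/36))/(362905/63504) = 417941/362905; c = (5·(-47/36) − (-145/504)·6)/(362905/63504) = -60984/72581.
At r = 13: q̂ = (417941/362905)·(1) + (-60984/72581)·(1/13) = 5128313/4717765.

q̂ = 1.087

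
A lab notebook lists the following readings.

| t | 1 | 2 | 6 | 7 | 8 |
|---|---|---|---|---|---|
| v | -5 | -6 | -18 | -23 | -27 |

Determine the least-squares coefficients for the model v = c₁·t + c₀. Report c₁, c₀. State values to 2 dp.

c₁ = -3.16, c₀ = -0.61

The normal system AᵀA·[c₁, c₀]ᵀ = Aᵀv is [[154, 24]; [24, 5]]·[c₁, c₀]ᵀ = [-502, -79]ᵀ.
Eliminating c₀: 5·(row 1) − 24·(row 2) gives 194·c₁ = 5·(-502) − 24·(-79) = -614, so c₁ = -307/97.
Then c₀ = ((-79) − 24·(-307/97))/5 = -59/97.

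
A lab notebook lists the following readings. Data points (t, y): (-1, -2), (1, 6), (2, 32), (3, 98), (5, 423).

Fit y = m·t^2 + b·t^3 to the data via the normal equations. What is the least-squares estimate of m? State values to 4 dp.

m = 1.8970

Normal-equation sums: Σt^2·t^2 = 724, Σt^2·t^3 = 3400, Σt^3·t^3 = 16420.
And Σt^2·y = 11589, Σt^3·y = 55785.
So MᵀM·[m, b]ᵀ = Mᵀy: [[724, 3400]; [3400, 16420]]·[m, b]ᵀ = [11589, 55785]ᵀ.
Δ = 724·16420 − 3400² = 328080.
m = (11589·16420 − 3400·55785)/328080 = 10373/5468; b = (724·55785 − 3400·11589)/328080 = 16429/5468.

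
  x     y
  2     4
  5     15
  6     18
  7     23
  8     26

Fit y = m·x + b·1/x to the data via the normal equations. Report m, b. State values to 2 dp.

Normal-equation sums: Σx·x = 178, Σx·1/x = 5, Σ1/x·1/x = 249649/705600.
Right-hand side: Σx·y = 560, Σ1/x·y = 407/28.
Normal equations: [[178, 5]; [5, 249649/705600]]·[m, b]ᵀ = [560, 407/28]ᵀ.
Eliminating b: (249649/705600)·(row 1) − 5·(row 2) gives (13398761/352800)·m = (249649/705600)·560 − 5·(407/28) = 11291/90, so m = 44260720/13398761.
Then b = ((407/28) − 5·(44260720/13398761))/(249649/705600) = -75020400/13398761.

m = 3.30, b = -5.60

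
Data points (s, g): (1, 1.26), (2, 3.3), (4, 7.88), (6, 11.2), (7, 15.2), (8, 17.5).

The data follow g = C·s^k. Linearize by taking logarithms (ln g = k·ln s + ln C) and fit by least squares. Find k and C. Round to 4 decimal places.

Let Y = ln g. Fitting Y = k·ln s + ln C by least squares:
Σln s = 7.8966, Σ(ln s)² = 13.7233, Σln g = 11.4888, Σln s·ln g = 19.2652.
Equations: 13.7233·k + 7.8966·ln C = 19.2652;  7.8966·k + 6·ln C = 11.4888.
Slope k = (n·Σln s·ln g − Σln s·Σln g)/(n·Σ(ln s)² − (Σln s)²) = (6·19.2652 − 7.8966·11.4888)/19.9843 = 1.24446; ln C = (Σln g − k·Σln s)/n = 0.27697, so C = exp(0.27697) = 1.31912.

k = 1.2445, C = 1.3191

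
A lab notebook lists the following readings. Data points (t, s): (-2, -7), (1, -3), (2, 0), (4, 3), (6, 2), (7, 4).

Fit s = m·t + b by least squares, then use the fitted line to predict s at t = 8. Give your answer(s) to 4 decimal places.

ŝ = 5.7262

Compute the Gram sums: Σt·t = 110, Σt = 18, Σ1 = 6.
Moment sums: Σt·s = 63, Σs = -1.
So AᵀA·[m, b]ᵀ = Aᵀs: [[110, 18]; [18, 6]]·[m, b]ᵀ = [63, -1]ᵀ.
Determinant 110·6 − 18² = 336.
m = (63·6 − 18·(-1))/336 = 33/28; b = (110·(-1) − 18·63)/336 = -311/84.
At t = 8: ŝ = (33/28)·(8) + (-311/84)·(1) = 481/84.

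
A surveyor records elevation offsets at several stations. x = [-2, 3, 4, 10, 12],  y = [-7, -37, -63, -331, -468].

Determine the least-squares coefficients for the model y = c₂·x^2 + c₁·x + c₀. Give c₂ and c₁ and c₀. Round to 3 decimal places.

Compute the Gram sums: Σx^2·x^2 = 31089, Σx^2·x = 2811, Σx^2 = 273, Σx·x = 273, Σx = 27, Σ1 = 5.
And Σx^2·y = -101861, Σx·y = -9275, Σy = -906.
Normal equations: [[31089, 2811, 273]; [2811, 273, 27]; [273, 27, 5]]·[c₂, c₁, c₀]ᵀ = [-101861, -9275, -906]ᵀ.
Row-reducing yields c₂ = -55957/18852, c₁ = -10243/3142, c₀ = -9619/6284.

c₂ = -2.968, c₁ = -3.260, c₀ = -1.531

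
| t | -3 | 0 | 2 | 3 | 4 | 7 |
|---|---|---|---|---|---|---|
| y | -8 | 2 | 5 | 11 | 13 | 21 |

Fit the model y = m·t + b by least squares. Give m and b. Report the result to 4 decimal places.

Setting ∂/∂m … = 0 gives: 87·m + 13·b = 266;  13·m + 6·b = 44.
(Σt·t = 87, Σt = 13, Σ1 = 6, Σt·y = 266, Σy = 44.)
Determinant 87·6 − 13² = 353.
m = (266·6 − 13·44)/353 = 1024/353; b = (87·44 − 13·266)/353 = 370/353.

m = 2.9008, b = 1.0482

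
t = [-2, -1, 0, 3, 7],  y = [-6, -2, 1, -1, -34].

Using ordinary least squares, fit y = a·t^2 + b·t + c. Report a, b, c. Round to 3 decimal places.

With design matrix M, MᵀM = [[2499, 361, 63]; [361, 63, 7]; [63, 7, 5]] and Mᵀy = [-1701, -227, -42]ᵀ.
Inverting the 3×3 Gram matrix, [a, b, c]ᵀ = [-41137/40742, 82131/40742, 30555/20371]ᵀ.

a = -1.010, b = 2.016, c = 1.500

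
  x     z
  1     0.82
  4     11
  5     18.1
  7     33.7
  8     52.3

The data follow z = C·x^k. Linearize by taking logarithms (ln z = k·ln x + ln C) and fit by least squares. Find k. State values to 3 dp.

k = 1.957

With ln zᵢ as the transformed response and ln xᵢ as the regressor:
Sums: Σln x = 7.0211, Σ(ln x)² = 12.6227, Σln z = 12.5699, Σln x·ln z = 23.0581.
Normal system: [[12.6227, 7.0211]; [7.0211, 5]]·[k, ln C]ᵀ = [23.0581, 12.5699]ᵀ.
Δ = 12.6227·5 − (7.0211)² = 13.8181; k = (23.0581·5 − 7.0211·12.5699)/13.8181 = 1.95659, ln C = (12.6227·12.5699 − 7.0211·23.0581)/13.8181 = -0.23350.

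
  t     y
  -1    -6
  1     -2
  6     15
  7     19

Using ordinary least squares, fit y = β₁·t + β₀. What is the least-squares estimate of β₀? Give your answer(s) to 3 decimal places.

β₀ = -3.849

From the data, Σt·t = 87, Σt = 13, Σ1 = 4.
Moment sums: Σt·y = 227, Σy = 26.
Determinant 87·4 − 13² = 179.
β₁ = (227·4 − 13·26)/179 = 570/179; β₀ = (87·26 − 13·227)/179 = -689/179.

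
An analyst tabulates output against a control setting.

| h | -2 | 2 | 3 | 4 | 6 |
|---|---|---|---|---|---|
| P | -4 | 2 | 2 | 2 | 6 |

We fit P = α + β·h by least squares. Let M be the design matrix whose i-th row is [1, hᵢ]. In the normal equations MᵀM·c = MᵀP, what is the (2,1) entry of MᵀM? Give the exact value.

Row 2 ↔ basis h, column 1 ↔ basis 1, so (MᵀM)_{2,1} = Σᵢ h = (-2)·(1) + (2)·(1) + (3)·(1) + (4)·(1) + (6)·(1) = 13.

13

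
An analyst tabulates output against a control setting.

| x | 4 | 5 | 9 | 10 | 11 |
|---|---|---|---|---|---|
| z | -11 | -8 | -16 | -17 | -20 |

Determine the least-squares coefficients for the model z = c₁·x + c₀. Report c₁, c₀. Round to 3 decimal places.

From the data, Σx·x = 343, Σx = 39, Σ1 = 5.
Right-hand side: Σx·z = -618, Σz = -72.
det = 343·5 − 39² = 194.
c₁ = ((-618)·5 − 39·(-72))/194 = -141/97; c₀ = (343·(-72) − 39·(-618))/194 = -297/97.

c₁ = -1.454, c₀ = -3.062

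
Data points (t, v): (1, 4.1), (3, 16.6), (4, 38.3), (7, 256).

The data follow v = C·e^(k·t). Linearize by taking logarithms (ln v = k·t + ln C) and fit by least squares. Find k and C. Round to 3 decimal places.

With ln vᵢ as the transformed response and tᵢ as the regressor:
AᵀA = [[75.0000, 15.0000]; [15.0000, 4]], rhs = [63.2372, 13.4110]ᵀ  (here Σt = 15.0000, Σ(t)² = 75.0000, Σln v = 13.4110, Σt·ln v = 63.2372).
Slope k = (n·Σt·ln v − Σt·Σln v)/(n·Σ(t)² − (Σt)²) = (4·63.2372 − 15.0000·13.4110)/75.0000 = 0.69045; ln C = (Σln v − k·Σt)/n = 0.76357, so C = exp(0.76357) = 2.14592.

k = 0.690, C = 2.146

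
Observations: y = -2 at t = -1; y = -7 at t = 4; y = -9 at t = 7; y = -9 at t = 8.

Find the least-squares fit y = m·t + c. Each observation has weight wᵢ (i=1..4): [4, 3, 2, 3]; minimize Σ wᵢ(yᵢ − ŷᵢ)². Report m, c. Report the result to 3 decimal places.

m = -0.811, c = -3.058

Compute the Gram sums: Σwᵢ·t·t = 342, Σwᵢ·t = 46, Σwᵢ·1 = 12.
And Σwᵢ·t·y = -418, Σwᵢ·y = -74.
Normal equations: [[342, 46]; [46, 12]]·[m, c]ᵀ = [-418, -74]ᵀ.
Eliminating c: 12·(row 1) − 46·(row 2) gives 1988·m = 12·(-418) − 46·(-74) = -1612, so m = -403/497.
Then c = ((-74) − 46·(-403/497))/12 = -1520/497.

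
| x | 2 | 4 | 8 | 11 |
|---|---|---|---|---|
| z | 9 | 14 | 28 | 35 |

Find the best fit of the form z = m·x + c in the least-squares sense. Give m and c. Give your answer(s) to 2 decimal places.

Sums needed: Σx·x = 205, Σx = 25, Σ1 = 4.
For Aᵀz: Σx·z = 683, Σz = 86.
So AᵀA·[m, c]ᵀ = Aᵀz: [[205, 25]; [25, 4]]·[m, c]ᵀ = [683, 86]ᵀ.
Eliminating c: 4·(row 1) − 25·(row 2) gives 195·m = 4·683 − 25·86 = 582, so m = 194/65.
Then c = (86 − 25·(194/65))/4 = 37/13.

m = 2.98, c = 2.85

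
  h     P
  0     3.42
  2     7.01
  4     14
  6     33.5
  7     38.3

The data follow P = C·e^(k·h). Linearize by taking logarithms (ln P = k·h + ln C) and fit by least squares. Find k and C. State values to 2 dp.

k = 0.36, C = 3.44

Let Y = ln P. Fitting Y = k·h + ln C by least squares:
Σh = 19.0000, Σ(h)² = 105.0000, Σln P = 12.9730, Σh·ln P = 61.0383.
Equations: 105.0000·k + 19.0000·ln C = 61.0383;  19.0000·k + 5·ln C = 12.9730.
Δ = 105.0000·5 − (19.0000)² = 164.0000; k = (61.0383·5 − 19.0000·12.9730)/164.0000 = 0.35795, ln C = (105.0000·12.9730 − 19.0000·61.0383)/164.0000 = 1.23439, so C = exp(1.23439) = 3.43628.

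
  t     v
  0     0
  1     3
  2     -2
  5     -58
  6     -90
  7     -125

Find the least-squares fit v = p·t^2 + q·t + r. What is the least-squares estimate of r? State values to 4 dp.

The normal system XᵀX·[p, q, r]ᵀ = Xᵀv is [[4339, 693, 115]; [693, 115, 21]; [115, 21, 6]]·[p, q, r]ᵀ = [-10820, -1706, -272]ᵀ.
Inverting the 3×3 Gram matrix, [p, q, r]ᵀ = [-493/152, 57217/12616, 1512/1577]ᵀ.

r = 0.9588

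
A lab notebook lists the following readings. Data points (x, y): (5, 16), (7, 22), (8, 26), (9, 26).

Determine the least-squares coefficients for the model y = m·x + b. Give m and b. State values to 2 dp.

m = 2.69, b = 3.03

Compute the Gram sums: Σx·x = 219, Σx = 29, Σ1 = 4.
Right-hand side: Σx·y = 676, Σy = 90.
AᵀA·[m, b]ᵀ = Aᵀy becomes [[219, 29]; [29, 4]]·[m, b]ᵀ = [676, 90]ᵀ.
Determinant 219·4 − 29² = 35.
m = (676·4 − 29·90)/35 = 94/35; b = (219·90 − 29·676)/35 = 106/35.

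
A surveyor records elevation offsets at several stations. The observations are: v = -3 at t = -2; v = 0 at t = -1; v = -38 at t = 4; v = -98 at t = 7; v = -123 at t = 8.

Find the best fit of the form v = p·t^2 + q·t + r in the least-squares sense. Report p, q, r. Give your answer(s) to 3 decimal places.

Forming AᵀA = [[6770, 910, 134]; [910, 134, 16]; [134, 16, 5]] and Aᵀv = [-13294, -1816, -262]ᵀ gives AᵀA·[p, q, r]ᵀ = Aᵀv.
Inverting the 3×3 Gram matrix, [p, q, r]ᵀ = [-20389/13188, -12405/4396, -12769/6594]ᵀ.

p = -1.546, q = -2.822, r = -1.936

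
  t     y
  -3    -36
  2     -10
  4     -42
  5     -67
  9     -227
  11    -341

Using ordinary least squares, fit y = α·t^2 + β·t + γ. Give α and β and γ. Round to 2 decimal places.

Sums needed: Σt^2·t^2 = 22180, Σt^2·t = 2230, Σt^2 = 256, Σt·t = 256, Σt = 28, Σ1 = 6.
Moment sums: Σt^2·y = -62359, Σt·y = -6209, Σy = -723.
AᵀA·[α, β, γ]ᵀ = Aᵀy becomes [[22180, 2230, 256]; [2230, 256, 28]; [256, 28, 6]]·[α, β, γ]ᵀ = [-62359, -6209, -723]ᵀ.
Inverting the 3×3 Gram matrix, [α, β, γ]ᵀ = [-1521313/508506, 1064773/508506, -444853/169502]ᵀ.

α = -2.99, β = 2.09, γ = -2.62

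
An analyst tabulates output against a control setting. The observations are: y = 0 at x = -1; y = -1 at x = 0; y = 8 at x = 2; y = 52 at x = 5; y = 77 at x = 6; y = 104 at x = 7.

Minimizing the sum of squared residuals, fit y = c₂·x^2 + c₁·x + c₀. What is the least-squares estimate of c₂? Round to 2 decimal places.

AᵀA·[c₂, c₁, c₀]ᵀ = Aᵀy reads: 4339·c₂ + 691·c₁ + 115·c₀ = 9200;  691·c₂ + 115·c₁ + 19·c₀ = 1466;  115·c₂ + 19·c₁ + 6·c₀ = 240.
Solving the 3×3 system (Gaussian elimination) gives c₂ = 21489/10240, c₁ = 3759/10240, c₀ = -443/320.

c₂ = 2.10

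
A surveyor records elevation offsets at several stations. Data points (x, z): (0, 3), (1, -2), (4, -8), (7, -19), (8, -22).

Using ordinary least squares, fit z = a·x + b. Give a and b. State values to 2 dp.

a = -3.02, b = 2.48

Compute the Gram sums: Σx·x = 130, Σx = 20, Σ1 = 5.
Right-hand side: Σx·z = -343, Σz = -48.
Normal equations: [[130, 20]; [20, 5]]·[a, b]ᵀ = [-343, -48]ᵀ.
Determinant 130·5 − 20² = 250.
a = ((-343)·5 − 20·(-48))/250 = -151/50; b = (130·(-48) − 20·(-343))/250 = 62/25.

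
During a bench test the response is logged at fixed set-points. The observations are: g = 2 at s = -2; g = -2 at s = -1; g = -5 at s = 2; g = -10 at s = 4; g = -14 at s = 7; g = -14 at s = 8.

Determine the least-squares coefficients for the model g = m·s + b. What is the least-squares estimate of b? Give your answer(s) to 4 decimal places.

Entries of MᵀM: Σs·s = 138, Σs = 18, Σ1 = 6.
And Σs·g = -262, Σg = -43.
So MᵀM·[m, b]ᵀ = Mᵀg: [[138, 18]; [18, 6]]·[m, b]ᵀ = [-262, -43]ᵀ.
Eliminating b: 6·(row 1) − 18·(row 2) gives 504·m = 6·(-262) − 18·(-43) = -798, so m = -19/12.
Then b = ((-43) − 18·(-19/12))/6 = -29/12.

b = -2.4167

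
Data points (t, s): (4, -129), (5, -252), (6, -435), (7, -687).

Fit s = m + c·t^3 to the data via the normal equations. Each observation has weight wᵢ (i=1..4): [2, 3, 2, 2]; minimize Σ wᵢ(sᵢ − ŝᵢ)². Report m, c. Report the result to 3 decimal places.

From the data, Σwᵢ·1 = 9, Σwᵢ·t^3 = 1621, Σwᵢ·t^3·t^3 = 383677.
And Σwᵢ·s = -3258, Σwᵢ·t^3·s = -770214.
Δ = 9·383677 − 1621² = 825452.
m = ((-3258)·383677 − 1621·(-770214))/825452 = -375693/206363; c = (9·(-770214) − 1621·(-3258))/825452 = -412677/206363.

m = -1.821, c = -2.000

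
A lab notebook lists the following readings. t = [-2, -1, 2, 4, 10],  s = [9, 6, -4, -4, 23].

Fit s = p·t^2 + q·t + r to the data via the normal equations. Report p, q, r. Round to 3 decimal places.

p = 0.562, q = -3.411, r = 0.808

Forming XᵀX = [[10289, 1063, 125]; [1063, 125, 13]; [125, 13, 5]] and Xᵀs = [2262, 182, 30]ᵀ gives XᵀX·[p, q, r]ᵀ = Xᵀs.
Solving the 3×3 system (Gaussian elimination) gives p = 8492/15099, q = -51500/15099, r = 1742/2157.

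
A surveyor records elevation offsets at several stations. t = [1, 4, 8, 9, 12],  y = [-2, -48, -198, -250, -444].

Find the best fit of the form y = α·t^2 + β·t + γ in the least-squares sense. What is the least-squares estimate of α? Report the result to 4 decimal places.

α = -3.0672

Sums needed: Σt^2·t^2 = 31650, Σt^2·t = 3034, Σt^2 = 306, Σt·t = 306, Σt = 34, Σ1 = 5.
For Mᵀy: Σt^2·y = -97628, Σt·y = -9356, Σy = -942.
MᵀM·[α, β, γ]ᵀ = Mᵀy becomes [[31650, 3034, 306]; [3034, 306, 34]; [306, 34, 5]]·[α, β, γ]ᵀ = [-97628, -9356, -942]ᵀ.
Solving the 3×3 system (Gaussian elimination) gives α = -27813/9068, β = -3247/9068, γ = 3956/2267.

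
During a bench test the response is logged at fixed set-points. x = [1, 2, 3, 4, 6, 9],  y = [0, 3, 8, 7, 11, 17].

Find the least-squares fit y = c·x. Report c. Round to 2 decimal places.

c = 1.88

The normal system AᵀA·[c]ᵀ = Aᵀy is [[147]]·[c]ᵀ = [277]ᵀ.
c = 277/147 = 1.88435.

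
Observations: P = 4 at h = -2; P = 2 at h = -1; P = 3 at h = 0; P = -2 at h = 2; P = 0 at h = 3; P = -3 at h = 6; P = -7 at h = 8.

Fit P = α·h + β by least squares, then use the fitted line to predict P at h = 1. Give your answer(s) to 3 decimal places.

Forming XᵀX = [[118, 16]; [16, 7]] and XᵀP = [-88, -3]ᵀ gives XᵀX·[α, β]ᵀ = XᵀP.
Eliminating β: 7·(row 1) − 16·(row 2) gives 570·α = 7·(-88) − 16·(-3) = -568, so α = -284/285.
Then β = ((-3) − 16·(-284/285))/7 = 527/285.
At h = 1: P̂ = (-284/285)·(1) + (527/285)·(1) = 81/95.

P̂ = 0.853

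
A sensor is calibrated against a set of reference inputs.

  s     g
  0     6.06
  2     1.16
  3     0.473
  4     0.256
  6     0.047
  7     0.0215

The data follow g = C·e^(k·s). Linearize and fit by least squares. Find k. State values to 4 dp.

k = -0.8023

With ln gᵢ as the transformed response and sᵢ as the regressor:
Sums: Σs = 22.0000, Σ(s)² = 114.0000, Σln g = -7.0584, Σs·ln g = -52.6230.
Normal system: [[114.0000, 22.0000]; [22.0000, 6]]·[k, ln C]ᵀ = [-52.6230, -7.0584]ᵀ.
Solving (det = 200.0000): k = -0.80226, ln C = 1.76523.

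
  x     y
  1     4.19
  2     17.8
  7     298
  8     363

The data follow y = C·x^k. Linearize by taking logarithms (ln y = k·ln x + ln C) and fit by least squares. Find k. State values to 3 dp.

k = 2.175

Taking logs, ln y = k·ln x + ln C, so regress ln y on ln x.
Σln x = 4.7185, Σ(ln x)² = 8.5911, Σln y = 15.9034, Σln x·ln y = 25.3388.
Equations: 8.5911·k + 4.7185·ln C = 25.3388;  4.7185·k + 4·ln C = 15.9034.
Slope k = (n·Σln x·ln y − Σln x·Σln y)/(n·Σ(ln x)² − (Σln x)²) = (4·25.3388 − 4.7185·15.9034)/12.1002 = 2.17477; ln C = (Σln y − k·Σln x)/n = 1.41043.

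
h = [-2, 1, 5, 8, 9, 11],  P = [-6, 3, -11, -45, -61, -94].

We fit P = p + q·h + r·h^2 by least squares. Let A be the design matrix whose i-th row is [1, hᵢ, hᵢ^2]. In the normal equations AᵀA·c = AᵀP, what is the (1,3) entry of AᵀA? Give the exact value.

296

Row 1 ↔ basis 1, column 3 ↔ basis h^2, so (AᵀA)_{1,3} = Σᵢ h^2 = (1)·(4) + (1)·(1) + (1)·(25) + (1)·(64) + (1)·(81) + (1)·(121) = 296.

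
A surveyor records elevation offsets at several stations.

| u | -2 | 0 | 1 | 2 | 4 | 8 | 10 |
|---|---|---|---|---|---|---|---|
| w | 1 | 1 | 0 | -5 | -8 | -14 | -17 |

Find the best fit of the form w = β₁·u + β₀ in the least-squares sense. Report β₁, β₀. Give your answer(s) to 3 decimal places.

From the data, Σu·u = 189, Σu = 23, Σ1 = 7.
Right-hand side: Σu·w = -326, Σw = -42.
det = 189·7 − 23² = 794.
β₁ = ((-326)·7 − 23·(-42))/794 = -658/397; β₀ = (189·(-42) − 23·(-326))/794 = -220/397.

β₁ = -1.657, β₀ = -0.554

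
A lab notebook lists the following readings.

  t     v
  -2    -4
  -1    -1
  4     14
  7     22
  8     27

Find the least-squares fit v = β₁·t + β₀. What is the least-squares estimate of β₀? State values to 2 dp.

AᵀA·[β₁, β₀]ᵀ = Aᵀv reads: 134·β₁ + 16·β₀ = 435;  16·β₁ + 5·β₀ = 58.
Δ = 134·5 − 16² = 414.
β₁ = (435·5 − 16·58)/414 = 1247/414; β₀ = (134·58 − 16·435)/414 = 406/207.

β₀ = 1.96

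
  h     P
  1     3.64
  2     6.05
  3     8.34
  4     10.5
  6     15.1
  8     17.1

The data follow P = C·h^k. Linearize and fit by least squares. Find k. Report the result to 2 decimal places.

With ln Pᵢ as the transformed response and ln hᵢ as the regressor:
Σln h = 7.0493, Σ(ln h)² = 11.1437, Σln P = 13.1183, Σln h·ln P = 17.6054.
Equations: 11.1437·k + 7.0493·ln C = 17.6054;  7.0493·k + 6·ln C = 13.1183.
Solving (det = 17.1702): k = 0.76636, ln C = 1.28600.

k = 0.77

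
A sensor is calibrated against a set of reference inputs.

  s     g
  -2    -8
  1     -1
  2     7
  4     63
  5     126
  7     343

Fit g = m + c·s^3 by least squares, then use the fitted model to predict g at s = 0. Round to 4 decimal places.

ĝ = -0.8129

From the data, Σ1 = 6, Σs^3 = 533, Σs^3·s^3 = 137499.
Right-hand side: Σg = 530, Σs^3·g = 137550.
Normal equations: [[6, 533]; [533, 137499]]·[m, c]ᵀ = [530, 137550]ᵀ.
det = 6·137499 − 533² = 540905.
m = (530·137499 − 533·137550)/540905 = -87936/108181; c = (6·137550 − 533·530)/540905 = 108562/108181.
At s = 0: ĝ = (-87936/108181)·(1) + (108562/108181)·(0) = -87936/108181.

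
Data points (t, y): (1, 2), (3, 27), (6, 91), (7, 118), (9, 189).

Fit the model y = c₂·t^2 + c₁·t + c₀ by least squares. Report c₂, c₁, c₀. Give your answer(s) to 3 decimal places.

c₂ = 1.883, c₁ = 4.437, c₀ = -3.942

With design matrix A, AᵀA = [[10340, 1316, 176]; [1316, 176, 26]; [176, 26, 5]] and Aᵀy = [24612, 3156, 427]ᵀ.
Row-reducing yields c₂ = 369/196, c₁ = 2609/588, c₀ = -1159/294.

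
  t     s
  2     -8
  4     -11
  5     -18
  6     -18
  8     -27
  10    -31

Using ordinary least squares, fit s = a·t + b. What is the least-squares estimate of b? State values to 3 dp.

Forming XᵀX = [[245, 35]; [35, 6]] and Xᵀs = [-784, -113]ᵀ gives XᵀX·[a, b]ᵀ = Xᵀs.
Determinant 245·6 − 35² = 245.
a = ((-784)·6 − 35·(-113))/245 = -107/35; b = (245·(-113) − 35·(-784))/245 = -1.

b = -1.000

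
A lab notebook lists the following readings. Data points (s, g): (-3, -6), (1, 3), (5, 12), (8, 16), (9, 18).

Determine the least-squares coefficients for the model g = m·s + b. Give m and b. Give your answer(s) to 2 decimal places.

m = 1.99, b = 0.64

Compute the Gram sums: Σs·s = 180, Σs = 20, Σ1 = 5.
Right-hand side: Σs·g = 371, Σg = 43.
Determinant 180·5 − 20² = 500.
m = (371·5 − 20·43)/500 = 199/100; b = (180·43 − 20·371)/500 = 16/25.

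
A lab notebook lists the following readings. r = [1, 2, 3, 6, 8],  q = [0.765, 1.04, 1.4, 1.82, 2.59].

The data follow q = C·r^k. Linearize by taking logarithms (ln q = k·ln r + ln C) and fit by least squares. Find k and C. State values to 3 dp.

Let Y = ln q. Fitting Y = k·ln r + ln C by least squares:
Over the data: Σln r = 5.6630, Σ(ln r)² = 9.2219, Σln q = 1.6583, Σln r·ln q = 3.4487.
Normal system: [[9.2219, 5.6630]; [5.6630, 5]]·[k, ln C]ᵀ = [3.4487, 1.6583]ᵀ.
Solving (det = 14.0403): k = 0.55930, ln C = -0.30179, so C = exp(-0.30179) = 0.73949.

k = 0.559, C = 0.739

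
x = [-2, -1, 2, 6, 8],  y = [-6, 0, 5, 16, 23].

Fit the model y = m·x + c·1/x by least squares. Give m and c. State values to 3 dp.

m = 2.869, c = -2.140

The normal system MᵀM·[m, c]ᵀ = Mᵀy is [[109, 5]; [5, 889/576]]·[m, c]ᵀ = [302, 265/24]ᵀ.
Determinant 109·(889/576) − 5² = 82501/576.
m = (302·(889/576) − 5·(265/24))/(82501/576) = 236678/82501; c = (109·(265/24) − 5·302)/(82501/576) = -176520/82501.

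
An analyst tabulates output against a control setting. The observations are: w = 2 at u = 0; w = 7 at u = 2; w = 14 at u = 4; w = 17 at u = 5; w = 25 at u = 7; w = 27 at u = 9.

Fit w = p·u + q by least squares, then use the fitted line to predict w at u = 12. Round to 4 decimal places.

ŵ = 37.6231

From the data, Σu·u = 175, Σu = 27, Σ1 = 6.
Moment sums: Σu·w = 573, Σw = 92.
Eliminating q: 6·(row 1) − 27·(row 2) gives 321·p = 6·573 − 27·92 = 954, so p = 318/107.
Then q = (92 − 27·(318/107))/6 = 629/321.
At u = 12: ŵ = (318/107)·(12) + (629/321)·(1) = 12077/321.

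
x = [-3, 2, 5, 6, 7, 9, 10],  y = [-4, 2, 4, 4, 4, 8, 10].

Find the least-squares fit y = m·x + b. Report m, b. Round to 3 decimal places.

m = 0.976, b = -1.019

Compute the Gram sums: Σx·x = 304, Σx = 36, Σ1 = 7.
Moment sums: Σx·y = 260, Σy = 28.
MᵀM·[m, b]ᵀ = Mᵀy becomes [[304, 36]; [36, 7]]·[m, b]ᵀ = [260, 28]ᵀ.
det = 304·7 − 36² = 832.
m = (260·7 − 36·28)/832 = 203/208; b = (304·28 − 36·260)/832 = -53/52.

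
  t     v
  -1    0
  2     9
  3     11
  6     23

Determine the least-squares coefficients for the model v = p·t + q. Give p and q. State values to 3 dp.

p = 3.260, q = 2.600

The normal system AᵀA·[p, q]ᵀ = Aᵀv is [[50, 10]; [10, 4]]·[p, q]ᵀ = [189, 43]ᵀ.
det = 50·4 − 10² = 100.
p = (189·4 − 10·43)/100 = 163/50; q = (50·43 − 10·189)/100 = 13/5.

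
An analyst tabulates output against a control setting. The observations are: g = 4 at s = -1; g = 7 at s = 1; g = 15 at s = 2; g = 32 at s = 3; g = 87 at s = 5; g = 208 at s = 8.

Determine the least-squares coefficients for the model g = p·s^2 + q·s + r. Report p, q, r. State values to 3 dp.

Sums needed: Σs^2·s^2 = 4820, Σs^2·s = 672, Σs^2 = 104, Σs·s = 104, Σs = 18, Σ1 = 6.
And Σs^2·g = 15846, Σs·g = 2228, Σg = 353.
Normal equations: [[4820, 672, 104]; [672, 104, 18]; [104, 18, 6]]·[p, q, r]ᵀ = [15846, 2228, 353]ᵀ.
Inverting the 3×3 Gram matrix, [p, q, r]ᵀ = [9829/3190, 19067/15950, 14672/7975]ᵀ.

p = 3.081, q = 1.195, r = 1.840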